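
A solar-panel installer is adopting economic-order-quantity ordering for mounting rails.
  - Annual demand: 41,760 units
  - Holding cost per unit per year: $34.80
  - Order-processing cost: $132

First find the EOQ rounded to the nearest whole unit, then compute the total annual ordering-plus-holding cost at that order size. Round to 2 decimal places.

Q* = √(2·D·S / H) = √(2·41,760·132 / 34.8) = √316,800.0 ≈ 562.85 → Q = 563 units
Annual ordering cost = (D/Q)·S = (41,760/563) × 132 = $9,790.98
Annual holding cost  = (Q/2)·H = (563/2) × 34.8 = $9,796.20
Total = $9,790.98 + $9,796.20 = $19,587.18

$19,587.18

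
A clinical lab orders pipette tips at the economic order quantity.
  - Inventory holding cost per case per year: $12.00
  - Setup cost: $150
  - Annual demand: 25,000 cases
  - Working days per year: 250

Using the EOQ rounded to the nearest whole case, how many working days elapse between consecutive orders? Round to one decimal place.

2DS/H = 2·25,000·150/12 = 625,000.00
EOQ = √625,000.00 ≈ 790.57 → Q = 791 cases
Days between orders = 250 / (D/Q) = 250 / 31.606 ≈ 7.910

7.9 days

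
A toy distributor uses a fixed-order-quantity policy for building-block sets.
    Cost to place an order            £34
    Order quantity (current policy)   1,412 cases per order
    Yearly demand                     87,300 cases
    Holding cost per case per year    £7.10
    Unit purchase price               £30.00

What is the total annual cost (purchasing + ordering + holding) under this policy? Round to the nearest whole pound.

£2,626,115

Annual ordering cost = (D/Q)·S = (87,300/1,412) × 34 = £2,102.12
Annual holding cost  = (Q/2)·H = (1,412/2) × 7.1 = £5,012.60
Purchase cost = D·C = 87,300 × 30 = £2,619,000.00
Total = £2,102.12 + £5,012.60 + £2,619,000.00 = £2,626,114.72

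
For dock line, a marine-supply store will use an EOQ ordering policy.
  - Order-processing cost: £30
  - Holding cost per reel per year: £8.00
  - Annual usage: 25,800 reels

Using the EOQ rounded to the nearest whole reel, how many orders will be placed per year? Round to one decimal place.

2DS/H = 2·25,800·30/8 = 193,500.00
EOQ = √193,500.00 ≈ 439.89 → Q = 440
N = D/Q = 25,800/440 ≈ 58.636 orders/yr

58.6 orders per year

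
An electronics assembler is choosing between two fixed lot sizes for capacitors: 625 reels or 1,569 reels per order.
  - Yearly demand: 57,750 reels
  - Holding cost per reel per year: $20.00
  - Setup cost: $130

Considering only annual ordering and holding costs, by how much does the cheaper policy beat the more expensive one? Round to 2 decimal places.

$2,212.89

For each Q, cost = (D/Q)·S + (Q/2)·H.
TC(625) = (57,750/625)×130 + (625/2)×20 = $18,262.00
TC(1,569) = (57,750/1,569)×130 + (1,569/2)×20 = $20,474.89
Cheaper: Q = 625.  Difference = $2,212.89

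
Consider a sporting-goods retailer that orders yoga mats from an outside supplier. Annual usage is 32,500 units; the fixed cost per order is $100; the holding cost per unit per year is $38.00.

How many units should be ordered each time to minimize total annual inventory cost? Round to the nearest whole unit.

414 units

2DS/H = 2·32,500·100/38 = 171,052.63
EOQ = √171,052.63 ≈ 413.59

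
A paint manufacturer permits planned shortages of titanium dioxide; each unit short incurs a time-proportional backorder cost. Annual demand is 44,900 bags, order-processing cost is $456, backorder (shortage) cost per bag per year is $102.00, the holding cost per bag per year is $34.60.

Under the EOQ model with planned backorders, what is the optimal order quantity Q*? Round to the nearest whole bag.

Basic EOQ = √(2·44,900·456/34.6) = 1,087.884
Backorder adjustment √((H+b)/b) = √((34.6+102)/102) = 1.1572
Q* = 1,087.884 × 1.1572 ≈ 1,258.95

1,259 bags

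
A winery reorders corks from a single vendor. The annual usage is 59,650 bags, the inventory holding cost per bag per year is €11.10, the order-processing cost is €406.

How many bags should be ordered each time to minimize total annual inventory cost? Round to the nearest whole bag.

2DS/H = 2·59,650·406/11.1 = 4,363,585.59
EOQ = √4,363,585.59 ≈ 2,088.92

2,089 bags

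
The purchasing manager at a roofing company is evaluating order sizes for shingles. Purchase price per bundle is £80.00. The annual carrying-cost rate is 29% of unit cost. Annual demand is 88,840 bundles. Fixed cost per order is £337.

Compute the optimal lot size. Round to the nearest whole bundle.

H = i·C = 0.29 × £80 = £23.2000 per bundle-year
Optimal lot size Q* = (2 × 88,840 × £337 / £23.2)^½ ≈ 1,606.54

1,607 bundles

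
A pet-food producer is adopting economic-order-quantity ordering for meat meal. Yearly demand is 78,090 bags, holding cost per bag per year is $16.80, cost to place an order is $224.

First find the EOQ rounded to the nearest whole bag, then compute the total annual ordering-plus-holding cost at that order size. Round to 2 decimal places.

$24,243.28

Q* = √(2·D·S / H) = √(2·78,090·224 / 16.8) = √2,082,400.0 ≈ 1,443.05 → Q = 1,443 bags
Annual ordering cost = (D/Q)·S = (78,090/1,443) × 224 = $12,122.08
Annual holding cost  = (Q/2)·H = (1,443/2) × 16.8 = $12,121.20
Total = $12,122.08 + $12,121.20 = $24,243.28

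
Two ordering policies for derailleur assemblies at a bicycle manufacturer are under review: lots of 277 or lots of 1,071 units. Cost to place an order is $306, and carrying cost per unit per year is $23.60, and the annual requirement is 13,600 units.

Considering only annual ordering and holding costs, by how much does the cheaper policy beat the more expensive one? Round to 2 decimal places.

Annual cost at Q: ordering D·S/Q plus holding Q·H/2.
TC(277) = (13,600/277)×306 + (277/2)×23.6 = $18,292.43
TC(1,071) = (13,600/1,071)×306 + (1,071/2)×23.6 = $16,523.51
|ΔTC| = |$18,292.43 − $16,523.51| = $1,768.91

$1,768.91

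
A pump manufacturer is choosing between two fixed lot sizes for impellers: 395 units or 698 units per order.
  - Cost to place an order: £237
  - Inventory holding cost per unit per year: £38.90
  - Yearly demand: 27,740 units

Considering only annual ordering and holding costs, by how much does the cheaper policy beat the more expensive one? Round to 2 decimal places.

TC(Q) = (D/Q)S + (Q/2)H
TC(395) = (27,740/395)×237 + (395/2)×38.9 = £24,326.75
TC(698) = (27,740/698)×237 + (698/2)×38.9 = £22,994.98
|ΔTC| = |£24,326.75 − £22,994.98| = £1,331.77

£1,331.77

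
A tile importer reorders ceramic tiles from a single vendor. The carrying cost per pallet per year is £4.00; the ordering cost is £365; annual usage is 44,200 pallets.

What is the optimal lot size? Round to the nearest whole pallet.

2,840 pallets

EOQ = √(2DS/H) = √(2 × 44,200 × 365 / 4)
    = √(8,066,500.00) ≈ 2,840.16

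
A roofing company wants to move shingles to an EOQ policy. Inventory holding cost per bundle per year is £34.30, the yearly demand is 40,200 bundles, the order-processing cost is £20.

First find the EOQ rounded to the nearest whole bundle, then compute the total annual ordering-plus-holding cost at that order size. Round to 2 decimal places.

Optimal lot size Q* = (2 × 40,200 × £20 / £34.3)^½ ≈ 216.52 → Q = 217 bundles
Ordering: D/Q × S = 40,200/217 × £20 = £3,705.07
Holding:  Q/2 × H = 217/2 × £34.3 = £3,721.55
Total = £3,705.07 + £3,721.55 = £7,426.62

£7,426.62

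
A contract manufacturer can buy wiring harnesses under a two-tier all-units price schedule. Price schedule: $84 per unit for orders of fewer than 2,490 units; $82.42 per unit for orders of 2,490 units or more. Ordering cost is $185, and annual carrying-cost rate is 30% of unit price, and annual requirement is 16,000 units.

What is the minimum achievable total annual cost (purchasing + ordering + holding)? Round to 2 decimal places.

H₁ = 30%×$84 = $25.2000;  H₂ = 30%×$82.42 = $24.7260
EOQ₁ = √(2×16,000×185/25.2000) = 484.69  (< 2,490, feasible at tier 1)
EOQ₂ = √(2×16,000×185/24.7260) = 489.31  (< 2,490 → use Q = 2,490 at tier-2 price)
TC(tier 1 (EOQ₁), Q≈484.7) = $1,356,214.09
TC(tier 2, Q≈2,490.0) = $1,350,692.63
Minimum at tier 2: $1,350,692.63

$1,350,692.63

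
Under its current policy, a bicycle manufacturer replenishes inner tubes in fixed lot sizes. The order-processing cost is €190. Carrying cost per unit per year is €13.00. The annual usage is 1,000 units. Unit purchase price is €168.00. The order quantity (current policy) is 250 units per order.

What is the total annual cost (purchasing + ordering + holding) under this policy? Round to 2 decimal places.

€170,385.00

Orders/yr = 1,000/250 = 4.000; ordering cost = 4.000 × €190 = €760.00
Average inventory = 250/2 = 125; holding cost = 125 × €13 = €1,625.00
Purchase cost = D·C = 1,000 × 168 = €168,000.00
Total = €760.00 + €1,625.00 + €168,000.00 = €170,385.00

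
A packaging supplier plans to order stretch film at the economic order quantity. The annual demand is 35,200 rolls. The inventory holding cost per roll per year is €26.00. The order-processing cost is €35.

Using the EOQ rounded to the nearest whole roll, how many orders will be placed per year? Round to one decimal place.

114.3 orders per year

Optimal lot size Q* = (2 × 35,200 × €35 / €26)^½ ≈ 307.85 → Q = 308
N = D/Q = 35,200/308 ≈ 114.286 orders/yr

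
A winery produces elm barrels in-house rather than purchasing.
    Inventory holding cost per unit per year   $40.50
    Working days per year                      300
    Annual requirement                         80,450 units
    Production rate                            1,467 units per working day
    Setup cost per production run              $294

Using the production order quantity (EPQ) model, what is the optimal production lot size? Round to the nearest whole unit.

1,196 units

Daily demand d = 80,450/300 = 268.167; p = 1467; 1 − d/p = 0.81720
EPQ = √(2DS / (H(1 − d/p)))
    = √(2 × 80,450 × 294 / (40.5 × 0.81720)) ≈ 1,195.53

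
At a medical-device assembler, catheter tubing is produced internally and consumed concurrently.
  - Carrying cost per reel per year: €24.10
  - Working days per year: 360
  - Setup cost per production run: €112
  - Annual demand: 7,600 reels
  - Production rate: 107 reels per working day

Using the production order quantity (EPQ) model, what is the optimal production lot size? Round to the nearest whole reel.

297 reels

Daily demand d = 7,600/360 = 21.111; p = 107; 1 − d/p = 0.80270
EPQ = √(2DS / (H(1 − d/p)))
    = √(2 × 7,600 × 112 / (24.1 × 0.80270)) ≈ 296.65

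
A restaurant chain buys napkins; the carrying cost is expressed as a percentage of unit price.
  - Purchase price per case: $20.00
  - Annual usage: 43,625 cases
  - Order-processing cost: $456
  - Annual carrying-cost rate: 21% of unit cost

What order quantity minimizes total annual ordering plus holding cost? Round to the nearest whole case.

3,078 cases

Carrying cost H = $20 × 21% = $4.2000/case/yr
Optimal lot size Q* = (2 × 43,625 × $456 / $4.2)^½ ≈ 3,077.80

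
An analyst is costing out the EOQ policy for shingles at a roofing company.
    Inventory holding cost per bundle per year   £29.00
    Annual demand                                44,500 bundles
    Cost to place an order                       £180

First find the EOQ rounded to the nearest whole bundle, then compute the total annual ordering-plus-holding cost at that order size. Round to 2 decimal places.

£21,554.12

Q* = √(2·D·S / H) = √(2·44,500·180 / 29) = √552,413.8 ≈ 743.25 → Q = 743 bundles
Ordering: D/Q × S = 44,500/743 × £180 = £10,780.62
Holding:  Q/2 × H = 743/2 × £29 = £10,773.50
Total = £10,780.62 + £10,773.50 = £21,554.12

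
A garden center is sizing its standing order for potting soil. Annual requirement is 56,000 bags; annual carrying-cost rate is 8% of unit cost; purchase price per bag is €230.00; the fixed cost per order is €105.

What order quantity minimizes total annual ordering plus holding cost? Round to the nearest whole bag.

Carrying cost H = €230 × 8% = €18.4000/bag/yr
Optimal lot size Q* = (2 × 56,000 × €105 / €18.4)^½ ≈ 799.46

799 bags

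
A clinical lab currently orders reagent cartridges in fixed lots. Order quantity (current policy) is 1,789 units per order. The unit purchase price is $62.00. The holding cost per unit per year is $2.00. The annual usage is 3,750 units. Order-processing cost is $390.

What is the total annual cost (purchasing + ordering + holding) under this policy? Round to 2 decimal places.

$235,106.50

Orders/yr = 3,750/1,789 = 2.096; ordering cost = 2.096 × $390 = $817.50
Average inventory = 1,789/2 = 894.5; holding cost = 894.5 × $2 = $1,789.00
Purchase cost = D·C = 3,750 × 62 = $232,500.00
Total = $817.50 + $1,789.00 + $232,500.00 = $235,106.50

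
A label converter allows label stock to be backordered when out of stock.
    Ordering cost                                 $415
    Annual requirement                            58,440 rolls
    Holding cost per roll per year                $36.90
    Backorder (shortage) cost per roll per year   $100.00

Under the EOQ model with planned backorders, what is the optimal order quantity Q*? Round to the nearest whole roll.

Basic EOQ = √(2·58,440·415/36.9) = 1,146.518
Backorder adjustment √((H+b)/b) = √((36.9+100)/100) = 1.1700
Q* = 1,146.518 × 1.1700 ≈ 1,341.48

1,341 rolls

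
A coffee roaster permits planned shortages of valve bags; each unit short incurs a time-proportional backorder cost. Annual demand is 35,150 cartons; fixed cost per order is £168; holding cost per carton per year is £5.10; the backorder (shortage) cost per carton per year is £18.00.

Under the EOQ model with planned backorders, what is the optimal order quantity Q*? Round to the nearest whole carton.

Q* = √(2DS/H) · √((H + b)/b)
   = √(2 × 35,150 × 168 / 5.1) · √((5.1 + 18) / 18)
   = 1,521.764 × 1.1328 ≈ 1,723.92

1,724 cartons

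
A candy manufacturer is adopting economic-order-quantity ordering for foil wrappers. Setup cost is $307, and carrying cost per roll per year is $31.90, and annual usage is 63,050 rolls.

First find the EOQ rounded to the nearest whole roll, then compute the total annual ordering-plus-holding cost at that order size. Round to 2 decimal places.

2DS/H = 2·63,050·307/31.9 = 1,213,564.26
EOQ = √1,213,564.26 ≈ 1,101.62 → Q = 1,102 rolls
Annual ordering cost = (D/Q)·S = (63,050/1,102) × 307 = $17,564.75
Annual holding cost  = (Q/2)·H = (1,102/2) × 31.9 = $17,576.90
Total = $17,564.75 + $17,576.90 = $35,141.65

$35,141.65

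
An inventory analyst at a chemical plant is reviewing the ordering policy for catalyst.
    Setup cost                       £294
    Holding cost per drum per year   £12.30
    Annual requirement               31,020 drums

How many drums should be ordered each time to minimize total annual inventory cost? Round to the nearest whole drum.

1,218 drums

2DS/H = 2·31,020·294/12.3 = 1,482,907.32
EOQ = √1,482,907.32 ≈ 1,217.75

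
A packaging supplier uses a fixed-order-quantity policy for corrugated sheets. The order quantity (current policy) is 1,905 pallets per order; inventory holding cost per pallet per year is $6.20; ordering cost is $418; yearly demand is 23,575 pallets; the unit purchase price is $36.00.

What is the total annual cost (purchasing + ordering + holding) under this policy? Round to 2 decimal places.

Annual ordering cost = (D/Q)·S = (23,575/1,905) × 418 = $5,172.89
Annual holding cost  = (Q/2)·H = (1,905/2) × 6.2 = $5,905.50
Purchase cost = D·C = 23,575 × 36 = $848,700.00
Total = $5,172.89 + $5,905.50 + $848,700.00 = $859,778.39

$859,778.39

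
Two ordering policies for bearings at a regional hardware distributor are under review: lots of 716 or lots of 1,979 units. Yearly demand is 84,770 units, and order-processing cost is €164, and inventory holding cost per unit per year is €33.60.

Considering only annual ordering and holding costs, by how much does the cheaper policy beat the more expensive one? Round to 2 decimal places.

€8,826.71

Annual cost at Q: ordering D·S/Q plus holding Q·H/2.
TC(716) = (84,770/716)×164 + (716/2)×33.6 = €31,445.39
TC(1,979) = (84,770/1,979)×164 + (1,979/2)×33.6 = €40,272.10
Lots of 716 are cheaper by €8,826.71.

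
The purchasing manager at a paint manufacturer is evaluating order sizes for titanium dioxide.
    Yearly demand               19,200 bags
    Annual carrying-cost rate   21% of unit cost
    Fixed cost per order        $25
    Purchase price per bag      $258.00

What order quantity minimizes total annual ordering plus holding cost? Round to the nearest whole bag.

H = i·C = 0.21 × $258 = $54.1800 per bag-year
Optimal lot size Q* = (2 × 19,200 × $25 / $54.18)^½ ≈ 133.11

133 bags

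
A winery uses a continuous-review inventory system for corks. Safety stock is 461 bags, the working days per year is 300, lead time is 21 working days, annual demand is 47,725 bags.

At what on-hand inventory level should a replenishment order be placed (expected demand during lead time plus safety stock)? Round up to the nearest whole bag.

3,802 bags

Daily demand d = 47,725 / 300 = 159.083 bags/day
Demand during lead time = 159.083 × 21 = 3,340.75
Reorder point = 3,340.75 + 461 = 3,801.75 → round up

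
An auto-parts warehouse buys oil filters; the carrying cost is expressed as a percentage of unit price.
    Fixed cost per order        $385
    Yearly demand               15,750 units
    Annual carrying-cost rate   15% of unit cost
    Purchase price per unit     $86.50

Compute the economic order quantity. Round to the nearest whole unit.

967 units

H = i·C = 0.15 × $86.5 = $12.9750 per unit-year
Optimal lot size Q* = (2 × 15,750 × $385 / $12.975)^½ ≈ 966.79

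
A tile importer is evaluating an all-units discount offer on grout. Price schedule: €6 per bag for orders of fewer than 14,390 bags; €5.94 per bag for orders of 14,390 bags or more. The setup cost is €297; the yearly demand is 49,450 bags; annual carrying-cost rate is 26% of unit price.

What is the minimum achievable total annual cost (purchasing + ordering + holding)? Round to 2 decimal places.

€303,469.22

H₁ = 26%×€6 = €1.5600;  H₂ = 26%×€5.94 = €1.5444
EOQ₁ = √(2×49,450×297/1.5600) = 4,339.24  (< 14,390, feasible at tier 1)
EOQ₂ = √(2×49,450×297/1.5444) = 4,361.10  (< 14,390 → use Q = 14,390 at tier-2 price)
TC(tier 1 (EOQ₁), Q≈4,339.2) = €303,469.22
TC(tier 2, Q≈14,390.0) = €305,865.57
Minimum at tier 1 (EOQ₁): €303,469.22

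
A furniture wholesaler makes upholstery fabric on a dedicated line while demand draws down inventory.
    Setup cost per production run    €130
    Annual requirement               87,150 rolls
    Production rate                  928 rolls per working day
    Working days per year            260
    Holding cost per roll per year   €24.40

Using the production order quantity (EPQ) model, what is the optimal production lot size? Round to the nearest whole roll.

1,206 rolls

d = 87,150/260 = 335.1923 rolls/day;  effective holding cost H(1 − d/p) = 24.4·(1 − 335.1923/928) = 15.58675
Q* = √(2DS / H_eff) = √(2·87,150·130 / 15.58675) ≈ 1,205.71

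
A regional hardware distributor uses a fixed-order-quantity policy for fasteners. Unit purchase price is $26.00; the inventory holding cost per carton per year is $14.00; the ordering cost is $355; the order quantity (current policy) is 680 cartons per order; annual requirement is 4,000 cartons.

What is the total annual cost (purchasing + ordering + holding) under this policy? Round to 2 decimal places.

$110,848.24

Annual ordering cost = (D/Q)·S = (4,000/680) × 355 = $2,088.24
Annual holding cost  = (Q/2)·H = (680/2) × 14 = $4,760.00
Purchase cost = D·C = 4,000 × 26 = $104,000.00
Total = $2,088.24 + $4,760.00 + $104,000.00 = $110,848.24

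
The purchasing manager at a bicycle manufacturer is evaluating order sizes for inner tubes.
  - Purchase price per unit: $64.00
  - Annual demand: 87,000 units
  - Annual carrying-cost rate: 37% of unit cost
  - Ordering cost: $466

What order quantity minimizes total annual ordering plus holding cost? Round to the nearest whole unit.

H = i·C = 0.37 × $64 = $23.6800 per unit-year
Optimal lot size Q* = (2 × 87,000 × $466 / $23.68)^½ ≈ 1,850.45

1,850 units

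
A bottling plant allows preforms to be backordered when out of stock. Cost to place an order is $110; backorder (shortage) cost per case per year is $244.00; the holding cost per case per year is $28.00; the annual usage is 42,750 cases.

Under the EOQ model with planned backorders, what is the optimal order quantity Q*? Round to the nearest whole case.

612 cases

Q* = √(2DS/H) · √((H + b)/b)
   = √(2 × 42,750 × 110 / 28) · √((28 + 244) / 244)
   = 579.563 × 1.0558 ≈ 611.91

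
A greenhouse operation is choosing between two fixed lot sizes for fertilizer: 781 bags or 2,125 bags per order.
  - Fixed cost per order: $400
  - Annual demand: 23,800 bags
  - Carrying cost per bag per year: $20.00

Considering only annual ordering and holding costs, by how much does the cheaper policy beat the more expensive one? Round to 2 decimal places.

$5,730.50

Annual cost at Q: ordering D·S/Q plus holding Q·H/2.
TC(781) = (23,800/781)×400 + (781/2)×20 = $19,999.50
TC(2,125) = (23,800/2,125)×400 + (2,125/2)×20 = $25,730.00
Cheaper: Q = 781.  Difference = $5,730.50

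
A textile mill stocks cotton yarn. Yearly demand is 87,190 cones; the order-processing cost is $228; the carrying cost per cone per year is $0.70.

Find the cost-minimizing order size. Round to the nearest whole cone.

Optimal lot size Q* = (2 × 87,190 × $228 / $0.7)^½ ≈ 7,536.45

7,536 cones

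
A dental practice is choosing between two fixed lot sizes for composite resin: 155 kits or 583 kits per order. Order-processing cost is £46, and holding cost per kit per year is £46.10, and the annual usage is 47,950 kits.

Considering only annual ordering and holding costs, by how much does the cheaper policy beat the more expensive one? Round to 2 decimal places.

Annual cost at Q: ordering D·S/Q plus holding Q·H/2.
TC(155) = (47,950/155)×46 + (155/2)×46.1 = £17,803.07
TC(583) = (47,950/583)×46 + (583/2)×46.1 = £17,221.51
Cheaper: Q = 583.  Difference = £581.56

£581.56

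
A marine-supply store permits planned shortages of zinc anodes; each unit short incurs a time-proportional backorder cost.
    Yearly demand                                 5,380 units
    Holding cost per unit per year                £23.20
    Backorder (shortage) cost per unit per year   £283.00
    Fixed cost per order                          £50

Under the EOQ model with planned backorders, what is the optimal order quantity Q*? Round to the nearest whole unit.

158 units

Basic EOQ = √(2·5,380·50/23.2) = 152.281
Backorder adjustment √((H+b)/b) = √((23.2+283)/283) = 1.0402
Q* = 152.281 × 1.0402 ≈ 158.40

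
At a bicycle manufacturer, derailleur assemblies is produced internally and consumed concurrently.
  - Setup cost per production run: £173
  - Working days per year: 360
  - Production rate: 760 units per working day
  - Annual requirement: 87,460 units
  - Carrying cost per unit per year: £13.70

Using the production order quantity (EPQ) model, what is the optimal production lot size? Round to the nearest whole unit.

d = 87,460/360 = 242.9444 units/day;  effective holding cost H(1 − d/p) = 13.7·(1 − 242.9444/760) = 9.32061
Q* = √(2DS / H_eff) = √(2·87,460·173 / 9.32061) ≈ 1,801.86

1,802 units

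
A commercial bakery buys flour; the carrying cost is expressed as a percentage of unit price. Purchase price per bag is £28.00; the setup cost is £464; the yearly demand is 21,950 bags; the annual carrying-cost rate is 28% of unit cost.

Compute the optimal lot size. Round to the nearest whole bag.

Carrying cost H = £28 × 28% = £7.8400/bag/yr
Optimal lot size Q* = (2 × 21,950 × £464 / £7.84)^½ ≈ 1,611.88

1,612 bags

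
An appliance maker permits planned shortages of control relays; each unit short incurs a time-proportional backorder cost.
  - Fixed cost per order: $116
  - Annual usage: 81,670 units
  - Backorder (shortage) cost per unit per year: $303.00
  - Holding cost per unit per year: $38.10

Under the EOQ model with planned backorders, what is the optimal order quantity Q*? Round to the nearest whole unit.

Q* = √(2DS/H) · √((H + b)/b)
   = √(2 × 81,670 × 116 / 38.1) · √((38.1 + 303) / 303)
   = 705.201 × 1.0610 ≈ 748.23

748 units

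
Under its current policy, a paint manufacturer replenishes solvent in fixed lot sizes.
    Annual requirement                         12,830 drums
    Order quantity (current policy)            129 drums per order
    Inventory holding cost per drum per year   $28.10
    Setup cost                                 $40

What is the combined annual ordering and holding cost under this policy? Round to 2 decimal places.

$5,790.74

Ordering: D/Q × S = 12,830/129 × $40 = $3,978.29
Holding:  Q/2 × H = 129/2 × $28.1 = $1,812.45
Total = $3,978.29 + $1,812.45 = $5,790.74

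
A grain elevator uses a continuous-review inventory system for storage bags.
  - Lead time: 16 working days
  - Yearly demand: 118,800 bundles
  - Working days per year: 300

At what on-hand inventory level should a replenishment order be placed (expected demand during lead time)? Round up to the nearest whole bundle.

6,336 bundles

Daily demand d = 118,800 / 300 = 396.000 bundles/day
Demand during lead time = 396.000 × 16 = 6,336.00
Reorder point = 6,336.00 → round up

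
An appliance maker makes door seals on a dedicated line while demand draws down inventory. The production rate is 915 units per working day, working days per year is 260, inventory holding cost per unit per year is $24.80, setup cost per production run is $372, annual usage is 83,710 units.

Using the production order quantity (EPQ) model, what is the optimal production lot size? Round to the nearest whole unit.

Daily demand d = 83,710/260 = 321.962; p = 915; 1 − d/p = 0.64813
EPQ = √(2DS / (H(1 − d/p)))
    = √(2 × 83,710 × 372 / (24.8 × 0.64813)) ≈ 1,968.42

1,968 units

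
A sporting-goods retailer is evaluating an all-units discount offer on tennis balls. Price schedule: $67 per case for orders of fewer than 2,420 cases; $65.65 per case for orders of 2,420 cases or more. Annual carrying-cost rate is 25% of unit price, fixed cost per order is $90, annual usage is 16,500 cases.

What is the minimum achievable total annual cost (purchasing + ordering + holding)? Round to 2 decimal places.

H₁ = 25%×$67 = $16.7500;  H₂ = 25%×$65.65 = $16.4125
EOQ₁ = √(2×16,500×90/16.7500) = 421.09  (< 2,420, feasible at tier 1)
EOQ₂ = √(2×16,500×90/16.4125) = 425.39  (< 2,420 → use Q = 2,420 at tier-2 price)
TC(tier 1 (EOQ₁), Q≈421.1) = $1,112,553.19
TC(tier 2, Q≈2,420.0) = $1,103,697.76
Minimum at tier 2: $1,103,697.76

$1,103,697.76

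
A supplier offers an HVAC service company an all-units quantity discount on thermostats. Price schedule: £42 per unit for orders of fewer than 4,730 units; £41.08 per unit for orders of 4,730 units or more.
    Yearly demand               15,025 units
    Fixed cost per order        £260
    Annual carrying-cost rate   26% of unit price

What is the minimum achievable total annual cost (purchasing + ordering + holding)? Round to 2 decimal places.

H₁ = 26%×£42 = £10.9200;  H₂ = 26%×£41.08 = £10.6808
EOQ₁ = √(2×15,025×260/10.9200) = 845.86  (< 4,730, feasible at tier 1)
EOQ₂ = √(2×15,025×260/10.6808) = 855.28  (< 4,730 → use Q = 4,730 at tier-2 price)
TC(tier 1 (EOQ₁), Q≈845.9) = £640,286.77
TC(tier 2, Q≈4,730.0) = £643,312.99
Minimum at tier 1 (EOQ₁): £640,286.77

£640,286.77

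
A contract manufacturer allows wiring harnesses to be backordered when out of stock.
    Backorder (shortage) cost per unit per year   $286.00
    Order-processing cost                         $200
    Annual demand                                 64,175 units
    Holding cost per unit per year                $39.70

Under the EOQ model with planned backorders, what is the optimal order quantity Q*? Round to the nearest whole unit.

858 units

Basic EOQ = √(2·64,175·200/39.7) = 804.114
Backorder adjustment √((H+b)/b) = √((39.7+286)/286) = 1.0672
Q* = 804.114 × 1.0672 ≈ 858.11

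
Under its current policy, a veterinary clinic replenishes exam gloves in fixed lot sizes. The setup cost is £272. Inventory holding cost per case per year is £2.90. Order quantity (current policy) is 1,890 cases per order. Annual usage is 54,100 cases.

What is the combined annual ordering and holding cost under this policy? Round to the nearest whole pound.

£10,526

Ordering: D/Q × S = 54,100/1,890 × £272 = £7,785.82
Holding:  Q/2 × H = 1,890/2 × £2.9 = £2,740.50
Total = £7,785.82 + £2,740.50 = £10,526.32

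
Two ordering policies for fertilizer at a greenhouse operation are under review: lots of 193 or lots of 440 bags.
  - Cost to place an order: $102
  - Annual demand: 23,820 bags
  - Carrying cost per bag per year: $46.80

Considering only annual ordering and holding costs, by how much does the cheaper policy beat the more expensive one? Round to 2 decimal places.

$1,287.10

Annual cost at Q: ordering D·S/Q plus holding Q·H/2.
TC(193) = (23,820/193)×102 + (193/2)×46.8 = $17,105.01
TC(440) = (23,820/440)×102 + (440/2)×46.8 = $15,817.91
Cheaper: Q = 440.  Difference = $1,287.10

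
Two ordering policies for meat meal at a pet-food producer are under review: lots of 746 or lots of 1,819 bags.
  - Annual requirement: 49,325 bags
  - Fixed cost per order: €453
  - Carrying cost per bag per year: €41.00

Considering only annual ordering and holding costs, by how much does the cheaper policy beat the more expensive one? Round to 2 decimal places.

€4,328.25

Annual cost at Q: ordering D·S/Q plus holding Q·H/2.
TC(746) = (49,325/746)×453 + (746/2)×41 = €45,245.04
TC(1,819) = (49,325/1,819)×453 + (1,819/2)×41 = €49,573.30
Lots of 746 are cheaper by €4,328.25.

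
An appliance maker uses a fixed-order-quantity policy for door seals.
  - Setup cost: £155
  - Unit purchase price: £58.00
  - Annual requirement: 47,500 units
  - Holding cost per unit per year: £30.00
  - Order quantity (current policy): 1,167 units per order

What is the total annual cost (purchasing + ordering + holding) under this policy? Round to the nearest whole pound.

Orders/yr = 47,500/1,167 = 40.703; ordering cost = 40.703 × £155 = £6,308.91
Average inventory = 1,167/2 = 583.5; holding cost = 583.5 × £30 = £17,505.00
Purchase cost = D·C = 47,500 × 58 = £2,755,000.00
Total = £6,308.91 + £17,505.00 + £2,755,000.00 = £2,778,813.91

£2,778,814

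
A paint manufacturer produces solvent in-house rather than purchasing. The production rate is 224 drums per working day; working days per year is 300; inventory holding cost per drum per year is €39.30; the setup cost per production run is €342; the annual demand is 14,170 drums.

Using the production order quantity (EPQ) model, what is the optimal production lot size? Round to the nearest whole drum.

d = 14,170/300 = 47.2333 drums/day;  effective holding cost H(1 − d/p) = 39.3·(1 − 47.2333/224) = 31.01308
Q* = √(2DS / H_eff) = √(2·14,170·342 / 31.01308) ≈ 559.04

559 drums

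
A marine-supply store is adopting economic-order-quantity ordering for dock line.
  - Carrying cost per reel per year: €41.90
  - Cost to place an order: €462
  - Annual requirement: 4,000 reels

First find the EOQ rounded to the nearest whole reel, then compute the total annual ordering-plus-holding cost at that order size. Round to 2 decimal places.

€12,444.37

Optimal lot size Q* = (2 × 4,000 × €462 / €41.9)^½ ≈ 297.00 → Q = 297 reels
Orders/yr = 4,000/297 = 13.468; ordering cost = 13.468 × €462 = €6,222.22
Average inventory = 297/2 = 148.5; holding cost = 148.5 × €41.9 = €6,222.15
Total = €6,222.22 + €6,222.15 = €12,444.37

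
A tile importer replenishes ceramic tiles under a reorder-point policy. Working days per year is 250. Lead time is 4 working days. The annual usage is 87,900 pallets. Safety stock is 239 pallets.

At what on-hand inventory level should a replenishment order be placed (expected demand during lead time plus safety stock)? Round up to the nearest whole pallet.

1,646 pallets

Daily demand d = 87,900 / 250 = 351.600 pallets/day
Demand during lead time = 351.600 × 4 = 1,406.40
Reorder point = 1,406.40 + 239 = 1,645.40 → round up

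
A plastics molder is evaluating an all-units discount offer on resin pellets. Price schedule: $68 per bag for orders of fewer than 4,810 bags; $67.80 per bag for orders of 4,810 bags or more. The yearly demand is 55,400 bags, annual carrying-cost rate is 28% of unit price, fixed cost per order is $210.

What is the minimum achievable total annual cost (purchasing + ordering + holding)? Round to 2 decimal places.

$3,788,248.10

H₁ = 28%×$68 = $19.0400;  H₂ = 28%×$67.80 = $18.9840
EOQ₁ = √(2×55,400×210/19.0400) = 1,105.47  (< 4,810, feasible at tier 1)
EOQ₂ = √(2×55,400×210/18.9840) = 1,107.10  (< 4,810 → use Q = 4,810 at tier-2 price)
TC(tier 1 (EOQ₁), Q≈1,105.5) = $3,788,248.10
TC(tier 2, Q≈4,810.0) = $3,804,195.23
Minimum at tier 1 (EOQ₁): $3,788,248.10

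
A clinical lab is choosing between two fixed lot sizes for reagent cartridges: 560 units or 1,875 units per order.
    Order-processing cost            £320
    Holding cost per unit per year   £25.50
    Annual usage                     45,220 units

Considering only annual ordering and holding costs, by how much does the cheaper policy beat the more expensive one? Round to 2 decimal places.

£1,356.20

TC(Q) = (D/Q)S + (Q/2)H
TC(560) = (45,220/560)×320 + (560/2)×25.5 = £32,980.00
TC(1,875) = (45,220/1,875)×320 + (1,875/2)×25.5 = £31,623.80
|ΔTC| = |£32,980.00 − £31,623.80| = £1,356.20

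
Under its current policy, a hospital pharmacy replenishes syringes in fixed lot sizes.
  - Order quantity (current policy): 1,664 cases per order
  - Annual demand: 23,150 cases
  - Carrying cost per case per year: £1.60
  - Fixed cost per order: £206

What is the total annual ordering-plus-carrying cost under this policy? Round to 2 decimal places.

Ordering: D/Q × S = 23,150/1,664 × £206 = £2,865.93
Holding:  Q/2 × H = 1,664/2 × £1.6 = £1,331.20
Total = £2,865.93 + £1,331.20 = £4,197.13

£4,197.13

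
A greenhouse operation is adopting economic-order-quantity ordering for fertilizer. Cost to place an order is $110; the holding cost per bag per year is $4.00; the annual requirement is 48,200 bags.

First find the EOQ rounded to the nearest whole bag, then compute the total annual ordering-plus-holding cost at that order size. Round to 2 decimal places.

$6,512.76

Optimal lot size Q* = (2 × 48,200 × $110 / $4)^½ ≈ 1,628.19 → Q = 1,628 bags
Ordering: D/Q × S = 48,200/1,628 × $110 = $3,256.76
Holding:  Q/2 × H = 1,628/2 × $4 = $3,256.00
Total = $3,256.76 + $3,256.00 = $6,512.76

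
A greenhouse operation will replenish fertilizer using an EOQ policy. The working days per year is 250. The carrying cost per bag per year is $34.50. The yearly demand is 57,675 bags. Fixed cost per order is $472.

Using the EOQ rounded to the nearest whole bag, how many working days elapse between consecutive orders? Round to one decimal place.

5.4 days

Q* = √(2·D·S / H) = √(2·57,675·472 / 34.5) = √1,578,121.7 ≈ 1,256.23 → Q = 1,256 bags
Days between orders = 250 / (D/Q) = 250 / 45.920 ≈ 5.444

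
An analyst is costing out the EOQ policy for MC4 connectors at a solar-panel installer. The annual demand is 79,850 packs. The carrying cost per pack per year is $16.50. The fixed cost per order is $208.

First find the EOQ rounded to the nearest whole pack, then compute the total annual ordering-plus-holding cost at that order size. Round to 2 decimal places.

Optimal lot size Q* = (2 × 79,850 × $208 / $16.5)^½ ≈ 1,418.87 → Q = 1,419 packs
Ordering: D/Q × S = 79,850/1,419 × $208 = $11,704.58
Holding:  Q/2 × H = 1,419/2 × $16.5 = $11,706.75
Total = $11,704.58 + $11,706.75 = $23,411.33

$23,411.33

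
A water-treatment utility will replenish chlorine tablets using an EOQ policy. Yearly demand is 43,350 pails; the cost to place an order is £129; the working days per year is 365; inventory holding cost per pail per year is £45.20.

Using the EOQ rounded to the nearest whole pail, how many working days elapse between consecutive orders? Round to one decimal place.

4.2 days

Optimal lot size Q* = (2 × 43,350 × £129 / £45.2)^½ ≈ 497.43 → Q = 497 pails
T = Q/D × 365 days = 497/43,350 × 365 = 4.185 days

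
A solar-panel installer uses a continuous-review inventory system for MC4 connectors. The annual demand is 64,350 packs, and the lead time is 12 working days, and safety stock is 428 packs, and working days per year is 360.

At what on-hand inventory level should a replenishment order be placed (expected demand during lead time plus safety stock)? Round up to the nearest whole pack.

Daily demand d = 64,350 / 360 = 178.750 packs/day
Demand during lead time = 178.750 × 12 = 2,145.00
Reorder point = 2,145.00 + 428 = 2,573.00 → round up

2,573 packs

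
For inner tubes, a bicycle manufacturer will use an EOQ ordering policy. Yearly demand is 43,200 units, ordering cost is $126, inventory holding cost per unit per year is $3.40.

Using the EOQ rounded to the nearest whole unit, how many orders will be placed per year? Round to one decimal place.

2DS/H = 2·43,200·126/3.4 = 3,201,882.35
EOQ = √3,201,882.35 ≈ 1,789.38 → Q = 1,789
Orders per year = D/Q = 43,200 / 1,789 = 24.148

24.1 orders per year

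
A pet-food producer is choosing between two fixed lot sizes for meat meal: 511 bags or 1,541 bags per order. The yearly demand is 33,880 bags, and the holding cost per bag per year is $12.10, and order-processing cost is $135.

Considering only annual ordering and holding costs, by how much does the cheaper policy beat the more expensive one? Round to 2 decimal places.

For each Q, cost = (D/Q)·S + (Q/2)·H.
TC(511) = (33,880/511)×135 + (511/2)×12.1 = $12,042.23
TC(1,541) = (33,880/1,541)×135 + (1,541/2)×12.1 = $12,291.12
Lots of 511 are cheaper by $248.89.

$248.89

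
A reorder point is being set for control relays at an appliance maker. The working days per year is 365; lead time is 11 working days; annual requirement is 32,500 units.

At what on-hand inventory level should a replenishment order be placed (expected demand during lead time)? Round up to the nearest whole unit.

Daily demand d = 32,500 / 365 = 89.041 units/day
Demand during lead time = 89.041 × 11 = 979.45
Reorder point = 979.45 → round up

980 units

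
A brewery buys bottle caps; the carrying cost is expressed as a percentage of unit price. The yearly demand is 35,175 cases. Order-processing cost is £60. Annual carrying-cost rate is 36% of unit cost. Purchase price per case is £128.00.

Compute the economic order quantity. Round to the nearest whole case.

Holding cost per case per year: H = 36% × £128 = £46.0800
EOQ = √(2DS/H) = √(2 × 35,175 × 60 / 46.08)
    = √(91,601.56) ≈ 302.66

303 cases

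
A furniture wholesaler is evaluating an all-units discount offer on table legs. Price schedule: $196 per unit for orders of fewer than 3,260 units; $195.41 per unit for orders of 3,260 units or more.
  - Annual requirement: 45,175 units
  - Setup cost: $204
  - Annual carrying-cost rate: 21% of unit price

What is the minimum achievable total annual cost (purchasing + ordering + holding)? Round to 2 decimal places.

$8,881,843.36

H₁ = 21%×$196 = $41.1600;  H₂ = 21%×$195.41 = $41.0361
EOQ₁ = √(2×45,175×204/41.1600) = 669.18  (< 3,260, feasible at tier 1)
EOQ₂ = √(2×45,175×204/41.0361) = 670.19  (< 3,260 → use Q = 3,260 at tier-2 price)
TC(tier 1 (EOQ₁), Q≈669.2) = $8,881,843.36
TC(tier 2, Q≈3,260.0) = $8,897,362.49
Minimum at tier 1 (EOQ₁): $8,881,843.36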